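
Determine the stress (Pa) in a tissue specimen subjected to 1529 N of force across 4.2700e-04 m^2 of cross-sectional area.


stress = F / A
stress = 1529 / 4.2700e-04
stress = 3.5808e+06


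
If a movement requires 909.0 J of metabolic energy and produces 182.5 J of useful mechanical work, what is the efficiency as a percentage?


eta = (W_mech / E_meta) * 100
eta = (182.5 / 909.0) * 100
ratio = 0.2008
eta = 20.0770


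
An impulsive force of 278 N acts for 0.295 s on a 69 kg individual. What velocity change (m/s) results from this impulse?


J = F * dt = 278 * 0.295 = 82.0100 N*s
delta_v = J / m
delta_v = 82.0100 / 69
delta_v = 1.1886


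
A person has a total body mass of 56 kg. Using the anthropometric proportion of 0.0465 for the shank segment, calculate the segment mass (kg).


m_segment = body_mass * fraction
m_segment = 56 * 0.0465
m_segment = 2.6040


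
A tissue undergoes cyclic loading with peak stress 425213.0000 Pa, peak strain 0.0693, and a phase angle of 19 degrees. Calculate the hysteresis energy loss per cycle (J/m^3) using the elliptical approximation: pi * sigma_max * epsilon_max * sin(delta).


E_loss = pi * sigma_max * epsilon_max * sin(delta)
delta = 19 deg = 0.3316 rad
sin(delta) = 0.3256
E_loss = pi * 425213.0000 * 0.0693 * 0.3256
E_loss = 30139.1888


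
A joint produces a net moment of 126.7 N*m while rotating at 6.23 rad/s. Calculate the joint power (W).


P = M * omega
P = 126.7 * 6.23
P = 789.3410


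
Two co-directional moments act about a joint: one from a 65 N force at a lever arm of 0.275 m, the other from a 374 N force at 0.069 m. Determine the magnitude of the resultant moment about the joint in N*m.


M = F1 * d1 + F2 * d2
M = 65 * 0.275 + 374 * 0.069
M = 17.8750 + 25.8060
M = 43.6810


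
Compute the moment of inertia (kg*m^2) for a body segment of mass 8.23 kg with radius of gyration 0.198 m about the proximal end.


I = m * k^2
I = 8.23 * 0.198^2
k^2 = 0.0392
I = 0.3226


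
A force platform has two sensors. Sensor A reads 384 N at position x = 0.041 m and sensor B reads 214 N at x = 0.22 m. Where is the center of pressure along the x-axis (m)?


COP_x = (F1*x1 + F2*x2) / (F1 + F2)
COP_x = (384*0.041 + 214*0.22) / (384 + 214)
Numerator = 62.8240
Denominator = 598
COP_x = 0.1051


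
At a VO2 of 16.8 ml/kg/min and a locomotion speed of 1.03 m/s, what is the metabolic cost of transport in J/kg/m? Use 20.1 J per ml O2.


Power per kg = VO2 * 20.1 / 60
Power per kg = 16.8 * 20.1 / 60 = 5.6280 W/kg
Cost = power_per_kg / speed
Cost = 5.6280 / 1.03
Cost = 5.4641


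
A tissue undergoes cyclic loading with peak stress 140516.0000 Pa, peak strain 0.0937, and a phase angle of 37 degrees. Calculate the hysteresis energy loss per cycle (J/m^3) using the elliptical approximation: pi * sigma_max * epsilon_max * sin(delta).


E_loss = pi * sigma_max * epsilon_max * sin(delta)
delta = 37 deg = 0.6458 rad
sin(delta) = 0.6018
E_loss = pi * 140516.0000 * 0.0937 * 0.6018
E_loss = 24893.0589


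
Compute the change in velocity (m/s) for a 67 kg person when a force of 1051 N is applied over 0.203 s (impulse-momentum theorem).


J = F * dt = 1051 * 0.203 = 213.3530 N*s
delta_v = J / m
delta_v = 213.3530 / 67
delta_v = 3.1844


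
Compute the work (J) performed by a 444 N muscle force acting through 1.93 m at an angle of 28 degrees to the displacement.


W = F * d * cos(theta)
theta = 28 deg = 0.4887 rad
cos(theta) = 0.8829
W = 444 * 1.93 * 0.8829
W = 756.6155


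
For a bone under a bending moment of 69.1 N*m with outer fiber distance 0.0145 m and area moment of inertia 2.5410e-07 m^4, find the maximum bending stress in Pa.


sigma = M * c / I
sigma = 69.1 * 0.0145 / 2.5410e-07
M * c = 1.0019
sigma = 3.9431e+06


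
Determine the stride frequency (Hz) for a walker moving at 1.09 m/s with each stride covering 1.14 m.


f = v / stride_length
f = 1.09 / 1.14
f = 0.9561


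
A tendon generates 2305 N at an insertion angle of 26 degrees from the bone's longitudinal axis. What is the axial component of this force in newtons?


F_eff = F_tendon * cos(theta)
theta = 26 deg = 0.4538 rad
cos(theta) = 0.8988
F_eff = 2305 * 0.8988
F_eff = 2071.7203


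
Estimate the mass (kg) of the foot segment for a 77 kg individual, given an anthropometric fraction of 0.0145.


m_segment = body_mass * fraction
m_segment = 77 * 0.0145
m_segment = 1.1165


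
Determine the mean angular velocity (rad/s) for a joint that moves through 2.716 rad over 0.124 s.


omega = delta_theta / delta_t
omega = 2.716 / 0.124
omega = 21.9032


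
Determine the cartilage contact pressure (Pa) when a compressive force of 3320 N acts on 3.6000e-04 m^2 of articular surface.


P = F / A
P = 3320 / 3.6000e-04
P = 9.2222e+06


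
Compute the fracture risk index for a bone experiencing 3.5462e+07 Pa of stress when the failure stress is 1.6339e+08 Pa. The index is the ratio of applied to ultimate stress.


FRI = applied / ultimate
FRI = 3.5462e+07 / 1.6339e+08
FRI = 0.2170


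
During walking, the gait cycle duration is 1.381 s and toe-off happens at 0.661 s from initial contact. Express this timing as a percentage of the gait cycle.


pct = (event_time / cycle_time) * 100
pct = (0.661 / 1.381) * 100
ratio = 0.4786
pct = 47.8639


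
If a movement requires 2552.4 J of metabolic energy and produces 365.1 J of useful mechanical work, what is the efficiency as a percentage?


eta = (W_mech / E_meta) * 100
eta = (365.1 / 2552.4) * 100
ratio = 0.1430
eta = 14.3042


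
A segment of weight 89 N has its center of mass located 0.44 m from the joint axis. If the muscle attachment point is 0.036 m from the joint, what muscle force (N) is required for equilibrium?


F_muscle = W * d_load / d_muscle
F_muscle = 89 * 0.44 / 0.036
Numerator = 39.1600
F_muscle = 1087.7778


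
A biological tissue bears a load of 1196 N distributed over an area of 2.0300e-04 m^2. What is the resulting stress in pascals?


stress = F / A
stress = 1196 / 2.0300e-04
stress = 5.8916e+06


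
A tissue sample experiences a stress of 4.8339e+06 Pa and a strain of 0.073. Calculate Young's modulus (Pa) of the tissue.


E = stress / strain
E = 4.8339e+06 / 0.073
E = 6.6218e+07


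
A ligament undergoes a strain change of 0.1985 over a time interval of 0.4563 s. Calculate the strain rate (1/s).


strain_rate = delta_strain / delta_t
strain_rate = 0.1985 / 0.4563
strain_rate = 0.4350


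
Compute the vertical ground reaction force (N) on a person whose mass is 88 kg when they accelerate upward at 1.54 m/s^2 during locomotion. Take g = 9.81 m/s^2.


GRF = m * (g + a)
GRF = 88 * (9.81 + 1.54)
GRF = 88 * 11.3500
GRF = 998.8000


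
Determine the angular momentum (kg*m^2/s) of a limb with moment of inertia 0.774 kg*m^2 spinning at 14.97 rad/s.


L = I * omega
L = 0.774 * 14.97
L = 11.5868


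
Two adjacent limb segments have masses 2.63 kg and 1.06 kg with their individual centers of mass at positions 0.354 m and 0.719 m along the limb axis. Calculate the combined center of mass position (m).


COM = (m1*x1 + m2*x2) / (m1 + m2)
COM = (2.63*0.354 + 1.06*0.719) / (2.63 + 1.06)
Numerator = 1.6932
Denominator = 3.6900
COM = 0.4589


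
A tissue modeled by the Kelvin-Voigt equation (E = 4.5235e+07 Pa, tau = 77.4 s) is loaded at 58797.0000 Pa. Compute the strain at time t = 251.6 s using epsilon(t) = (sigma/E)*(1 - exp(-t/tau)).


epsilon(t) = (sigma/E) * (1 - exp(-t/tau))
sigma/E = 58797.0000 / 4.5235e+07 = 0.0013
exp(-t/tau) = exp(-251.6 / 77.4) = 0.0387
epsilon = 0.0013 * (1 - 0.0387)
epsilon = 0.0012


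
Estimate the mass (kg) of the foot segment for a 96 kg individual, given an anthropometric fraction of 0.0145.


m_segment = body_mass * fraction
m_segment = 96 * 0.0145
m_segment = 1.3920


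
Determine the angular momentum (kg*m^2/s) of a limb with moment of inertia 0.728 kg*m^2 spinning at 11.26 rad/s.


L = I * omega
L = 0.728 * 11.26
L = 8.1973


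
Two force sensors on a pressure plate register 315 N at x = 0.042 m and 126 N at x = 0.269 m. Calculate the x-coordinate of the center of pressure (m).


COP_x = (F1*x1 + F2*x2) / (F1 + F2)
COP_x = (315*0.042 + 126*0.269) / (315 + 126)
Numerator = 47.1240
Denominator = 441
COP_x = 0.1069


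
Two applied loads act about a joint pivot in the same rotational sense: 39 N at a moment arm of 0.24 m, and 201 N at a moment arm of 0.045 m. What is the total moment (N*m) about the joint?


M = F1 * d1 + F2 * d2
M = 39 * 0.24 + 201 * 0.045
M = 9.3600 + 9.0450
M = 18.4050


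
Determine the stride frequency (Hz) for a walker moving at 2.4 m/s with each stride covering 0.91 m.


f = v / stride_length
f = 2.4 / 0.91
f = 2.6374


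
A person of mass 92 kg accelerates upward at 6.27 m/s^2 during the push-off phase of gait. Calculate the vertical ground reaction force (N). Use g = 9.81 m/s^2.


GRF = m * (g + a)
GRF = 92 * (9.81 + 6.27)
GRF = 92 * 16.0800
GRF = 1479.3600


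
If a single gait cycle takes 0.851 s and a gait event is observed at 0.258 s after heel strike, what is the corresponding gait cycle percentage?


pct = (event_time / cycle_time) * 100
pct = (0.258 / 0.851) * 100
ratio = 0.3032
pct = 30.3173


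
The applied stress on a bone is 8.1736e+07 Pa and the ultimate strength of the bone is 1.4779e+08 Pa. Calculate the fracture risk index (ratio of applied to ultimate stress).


FRI = applied / ultimate
FRI = 8.1736e+07 / 1.4779e+08
FRI = 0.5531


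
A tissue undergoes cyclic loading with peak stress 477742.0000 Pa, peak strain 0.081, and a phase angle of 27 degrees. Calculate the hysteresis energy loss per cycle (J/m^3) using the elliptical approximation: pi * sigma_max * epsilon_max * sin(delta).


E_loss = pi * sigma_max * epsilon_max * sin(delta)
delta = 27 deg = 0.4712 rad
sin(delta) = 0.4540
E_loss = pi * 477742.0000 * 0.081 * 0.4540
E_loss = 55191.8663


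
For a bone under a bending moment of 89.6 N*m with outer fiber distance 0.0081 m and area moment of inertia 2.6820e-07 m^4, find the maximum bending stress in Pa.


sigma = M * c / I
sigma = 89.6 * 0.0081 / 2.6820e-07
M * c = 0.7258
sigma = 2.7060e+06


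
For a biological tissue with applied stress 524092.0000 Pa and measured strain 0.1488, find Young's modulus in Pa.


E = stress / strain
E = 524092.0000 / 0.1488
E = 3.5221e+06


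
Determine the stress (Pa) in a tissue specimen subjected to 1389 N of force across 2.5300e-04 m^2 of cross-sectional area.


stress = F / A
stress = 1389 / 2.5300e-04
stress = 5.4901e+06


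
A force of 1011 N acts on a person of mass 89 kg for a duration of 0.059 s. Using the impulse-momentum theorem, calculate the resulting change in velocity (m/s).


J = F * dt = 1011 * 0.059 = 59.6490 N*s
delta_v = J / m
delta_v = 59.6490 / 89
delta_v = 0.6702


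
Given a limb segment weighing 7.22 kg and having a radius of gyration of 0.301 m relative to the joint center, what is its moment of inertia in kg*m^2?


I = m * k^2
I = 7.22 * 0.301^2
k^2 = 0.0906
I = 0.6541


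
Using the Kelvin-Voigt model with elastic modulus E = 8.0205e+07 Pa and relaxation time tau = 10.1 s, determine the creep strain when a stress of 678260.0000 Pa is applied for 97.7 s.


epsilon(t) = (sigma/E) * (1 - exp(-t/tau))
sigma/E = 678260.0000 / 8.0205e+07 = 0.0085
exp(-t/tau) = exp(-97.7 / 10.1) = 6.2944e-05
epsilon = 0.0085 * (1 - 6.2944e-05)
epsilon = 0.0085


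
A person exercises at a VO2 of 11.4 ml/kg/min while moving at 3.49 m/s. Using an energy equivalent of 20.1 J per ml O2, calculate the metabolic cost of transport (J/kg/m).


Power per kg = VO2 * 20.1 / 60
Power per kg = 11.4 * 20.1 / 60 = 3.8190 W/kg
Cost = power_per_kg / speed
Cost = 3.8190 / 3.49
Cost = 1.0943


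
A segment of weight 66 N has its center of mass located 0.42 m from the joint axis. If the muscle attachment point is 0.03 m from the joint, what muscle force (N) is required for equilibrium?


F_muscle = W * d_load / d_muscle
F_muscle = 66 * 0.42 / 0.03
Numerator = 27.7200
F_muscle = 924.0000


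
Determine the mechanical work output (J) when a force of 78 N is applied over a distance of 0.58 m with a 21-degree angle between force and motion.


W = F * d * cos(theta)
theta = 21 deg = 0.3665 rad
cos(theta) = 0.9336
W = 78 * 0.58 * 0.9336
W = 42.2352


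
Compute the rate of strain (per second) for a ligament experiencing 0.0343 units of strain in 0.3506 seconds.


strain_rate = delta_strain / delta_t
strain_rate = 0.0343 / 0.3506
strain_rate = 0.0978


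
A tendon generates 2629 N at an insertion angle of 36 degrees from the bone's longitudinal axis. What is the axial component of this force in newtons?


F_eff = F_tendon * cos(theta)
theta = 36 deg = 0.6283 rad
cos(theta) = 0.8090
F_eff = 2629 * 0.8090
F_eff = 2126.9057


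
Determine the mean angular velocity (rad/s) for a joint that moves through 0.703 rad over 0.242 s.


omega = delta_theta / delta_t
omega = 0.703 / 0.242
omega = 2.9050


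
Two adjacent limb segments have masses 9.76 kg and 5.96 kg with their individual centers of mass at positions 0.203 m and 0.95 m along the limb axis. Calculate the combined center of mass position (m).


COM = (m1*x1 + m2*x2) / (m1 + m2)
COM = (9.76*0.203 + 5.96*0.95) / (9.76 + 5.96)
Numerator = 7.6433
Denominator = 15.7200
COM = 0.4862


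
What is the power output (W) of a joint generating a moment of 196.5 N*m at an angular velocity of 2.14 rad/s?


P = M * omega
P = 196.5 * 2.14
P = 420.5100


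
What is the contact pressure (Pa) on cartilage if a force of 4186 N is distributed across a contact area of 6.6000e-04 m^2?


P = F / A
P = 4186 / 6.6000e-04
P = 6.3424e+06


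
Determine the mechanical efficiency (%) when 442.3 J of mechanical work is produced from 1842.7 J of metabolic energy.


eta = (W_mech / E_meta) * 100
eta = (442.3 / 1842.7) * 100
ratio = 0.2400
eta = 24.0028


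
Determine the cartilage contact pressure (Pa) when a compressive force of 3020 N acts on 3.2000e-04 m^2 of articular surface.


P = F / A
P = 3020 / 3.2000e-04
P = 9.4375e+06


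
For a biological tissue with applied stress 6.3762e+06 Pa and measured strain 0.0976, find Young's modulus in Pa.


E = stress / strain
E = 6.3762e+06 / 0.0976
E = 6.5330e+07


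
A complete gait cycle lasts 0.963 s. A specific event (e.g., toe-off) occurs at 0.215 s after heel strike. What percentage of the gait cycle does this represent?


pct = (event_time / cycle_time) * 100
pct = (0.215 / 0.963) * 100
ratio = 0.2233
pct = 22.3261


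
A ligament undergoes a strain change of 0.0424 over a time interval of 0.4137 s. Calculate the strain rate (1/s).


strain_rate = delta_strain / delta_t
strain_rate = 0.0424 / 0.4137
strain_rate = 0.1025


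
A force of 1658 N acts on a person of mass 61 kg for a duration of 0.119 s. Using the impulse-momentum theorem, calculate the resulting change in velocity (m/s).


J = F * dt = 1658 * 0.119 = 197.3020 N*s
delta_v = J / m
delta_v = 197.3020 / 61
delta_v = 3.2345


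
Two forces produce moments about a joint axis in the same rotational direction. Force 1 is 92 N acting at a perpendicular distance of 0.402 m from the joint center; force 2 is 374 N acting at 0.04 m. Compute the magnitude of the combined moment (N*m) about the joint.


M = F1 * d1 + F2 * d2
M = 92 * 0.402 + 374 * 0.04
M = 36.9840 + 14.9600
M = 51.9440


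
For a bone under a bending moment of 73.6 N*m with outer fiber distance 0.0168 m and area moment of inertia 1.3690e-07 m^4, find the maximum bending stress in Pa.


sigma = M * c / I
sigma = 73.6 * 0.0168 / 1.3690e-07
M * c = 1.2365
sigma = 9.0320e+06


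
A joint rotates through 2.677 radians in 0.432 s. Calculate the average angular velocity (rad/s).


omega = delta_theta / delta_t
omega = 2.677 / 0.432
omega = 6.1968


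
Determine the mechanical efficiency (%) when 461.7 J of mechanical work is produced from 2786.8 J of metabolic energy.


eta = (W_mech / E_meta) * 100
eta = (461.7 / 2786.8) * 100
ratio = 0.1657
eta = 16.5674


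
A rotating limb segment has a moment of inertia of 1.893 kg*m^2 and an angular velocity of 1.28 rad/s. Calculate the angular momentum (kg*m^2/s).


L = I * omega
L = 1.893 * 1.28
L = 2.4230


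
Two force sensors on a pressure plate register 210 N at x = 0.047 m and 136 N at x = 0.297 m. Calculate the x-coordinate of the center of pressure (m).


COP_x = (F1*x1 + F2*x2) / (F1 + F2)
COP_x = (210*0.047 + 136*0.297) / (210 + 136)
Numerator = 50.2620
Denominator = 346
COP_x = 0.1453


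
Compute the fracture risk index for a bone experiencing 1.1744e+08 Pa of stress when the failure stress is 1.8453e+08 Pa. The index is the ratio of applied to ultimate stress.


FRI = applied / ultimate
FRI = 1.1744e+08 / 1.8453e+08
FRI = 0.6364


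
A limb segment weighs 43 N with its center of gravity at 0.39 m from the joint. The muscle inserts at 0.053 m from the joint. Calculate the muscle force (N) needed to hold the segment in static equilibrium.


F_muscle = W * d_load / d_muscle
F_muscle = 43 * 0.39 / 0.053
Numerator = 16.7700
F_muscle = 316.4151


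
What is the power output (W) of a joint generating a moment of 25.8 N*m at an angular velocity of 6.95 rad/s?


P = M * omega
P = 25.8 * 6.95
P = 179.3100


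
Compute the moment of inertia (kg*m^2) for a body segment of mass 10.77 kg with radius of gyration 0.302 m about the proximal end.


I = m * k^2
I = 10.77 * 0.302^2
k^2 = 0.0912
I = 0.9823


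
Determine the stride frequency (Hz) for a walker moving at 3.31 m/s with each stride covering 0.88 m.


f = v / stride_length
f = 3.31 / 0.88
f = 3.7614


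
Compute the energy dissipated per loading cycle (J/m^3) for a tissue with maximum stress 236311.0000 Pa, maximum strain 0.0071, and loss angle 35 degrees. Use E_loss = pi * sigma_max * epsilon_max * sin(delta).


E_loss = pi * sigma_max * epsilon_max * sin(delta)
delta = 35 deg = 0.6109 rad
sin(delta) = 0.5736
E_loss = pi * 236311.0000 * 0.0071 * 0.5736
E_loss = 3023.3154


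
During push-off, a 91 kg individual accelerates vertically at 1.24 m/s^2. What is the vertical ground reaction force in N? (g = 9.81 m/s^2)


GRF = m * (g + a)
GRF = 91 * (9.81 + 1.24)
GRF = 91 * 11.0500
GRF = 1005.5500


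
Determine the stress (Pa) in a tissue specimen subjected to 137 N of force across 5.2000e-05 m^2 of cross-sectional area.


stress = F / A
stress = 137 / 5.2000e-05
stress = 2.6346e+06


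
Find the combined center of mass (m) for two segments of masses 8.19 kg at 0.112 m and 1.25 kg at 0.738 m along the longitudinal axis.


COM = (m1*x1 + m2*x2) / (m1 + m2)
COM = (8.19*0.112 + 1.25*0.738) / (8.19 + 1.25)
Numerator = 1.8398
Denominator = 9.4400
COM = 0.1949


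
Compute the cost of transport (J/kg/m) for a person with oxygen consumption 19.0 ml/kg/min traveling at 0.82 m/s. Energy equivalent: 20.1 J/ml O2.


Power per kg = VO2 * 20.1 / 60
Power per kg = 19.0 * 20.1 / 60 = 6.3650 W/kg
Cost = power_per_kg / speed
Cost = 6.3650 / 0.82
Cost = 7.7622


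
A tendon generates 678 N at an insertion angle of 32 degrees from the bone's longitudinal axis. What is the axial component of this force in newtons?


F_eff = F_tendon * cos(theta)
theta = 32 deg = 0.5585 rad
cos(theta) = 0.8480
F_eff = 678 * 0.8480
F_eff = 574.9766


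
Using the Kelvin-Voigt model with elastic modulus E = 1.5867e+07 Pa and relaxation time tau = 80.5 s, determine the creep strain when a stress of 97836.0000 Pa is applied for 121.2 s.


epsilon(t) = (sigma/E) * (1 - exp(-t/tau))
sigma/E = 97836.0000 / 1.5867e+07 = 0.0062
exp(-t/tau) = exp(-121.2 / 80.5) = 0.2219
epsilon = 0.0062 * (1 - 0.2219)
epsilon = 0.0048


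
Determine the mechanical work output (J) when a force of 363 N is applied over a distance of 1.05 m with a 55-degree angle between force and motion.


W = F * d * cos(theta)
theta = 55 deg = 0.9599 rad
cos(theta) = 0.5736
W = 363 * 1.05 * 0.5736
W = 218.6187


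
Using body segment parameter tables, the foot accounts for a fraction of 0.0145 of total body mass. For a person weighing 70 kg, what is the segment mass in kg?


m_segment = body_mass * fraction
m_segment = 70 * 0.0145
m_segment = 1.0150


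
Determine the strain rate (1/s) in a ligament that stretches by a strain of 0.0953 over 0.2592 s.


strain_rate = delta_strain / delta_t
strain_rate = 0.0953 / 0.2592
strain_rate = 0.3677


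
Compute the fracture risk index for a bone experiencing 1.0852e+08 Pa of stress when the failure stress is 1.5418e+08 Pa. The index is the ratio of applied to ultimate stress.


FRI = applied / ultimate
FRI = 1.0852e+08 / 1.5418e+08
FRI = 0.7039


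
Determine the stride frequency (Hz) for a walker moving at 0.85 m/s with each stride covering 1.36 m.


f = v / stride_length
f = 0.85 / 1.36
f = 0.6250


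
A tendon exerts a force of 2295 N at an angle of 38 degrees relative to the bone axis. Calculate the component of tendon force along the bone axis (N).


F_eff = F_tendon * cos(theta)
theta = 38 deg = 0.6632 rad
cos(theta) = 0.7880
F_eff = 2295 * 0.7880
F_eff = 1808.4847


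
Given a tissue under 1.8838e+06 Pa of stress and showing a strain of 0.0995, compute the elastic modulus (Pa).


E = stress / strain
E = 1.8838e+06 / 0.0995
E = 1.8933e+07


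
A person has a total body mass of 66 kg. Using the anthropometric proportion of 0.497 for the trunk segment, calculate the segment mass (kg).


m_segment = body_mass * fraction
m_segment = 66 * 0.497
m_segment = 32.8020


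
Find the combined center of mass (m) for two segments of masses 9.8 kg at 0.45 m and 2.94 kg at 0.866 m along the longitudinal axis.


COM = (m1*x1 + m2*x2) / (m1 + m2)
COM = (9.8*0.45 + 2.94*0.866) / (9.8 + 2.94)
Numerator = 6.9560
Denominator = 12.7400
COM = 0.5460


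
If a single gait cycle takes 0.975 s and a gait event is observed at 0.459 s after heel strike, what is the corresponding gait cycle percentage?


pct = (event_time / cycle_time) * 100
pct = (0.459 / 0.975) * 100
ratio = 0.4708
pct = 47.0769


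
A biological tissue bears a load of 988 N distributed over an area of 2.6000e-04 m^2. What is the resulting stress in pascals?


stress = F / A
stress = 988 / 2.6000e-04
stress = 3.8000e+06


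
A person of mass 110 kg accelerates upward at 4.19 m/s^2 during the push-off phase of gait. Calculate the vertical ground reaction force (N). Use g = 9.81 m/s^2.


GRF = m * (g + a)
GRF = 110 * (9.81 + 4.19)
GRF = 110 * 14.0000
GRF = 1540.0000


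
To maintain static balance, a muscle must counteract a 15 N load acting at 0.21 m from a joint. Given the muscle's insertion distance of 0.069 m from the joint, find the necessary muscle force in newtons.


F_muscle = W * d_load / d_muscle
F_muscle = 15 * 0.21 / 0.069
Numerator = 3.1500
F_muscle = 45.6522


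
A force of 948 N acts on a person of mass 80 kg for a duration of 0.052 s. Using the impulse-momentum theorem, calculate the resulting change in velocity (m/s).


J = F * dt = 948 * 0.052 = 49.2960 N*s
delta_v = J / m
delta_v = 49.2960 / 80
delta_v = 0.6162


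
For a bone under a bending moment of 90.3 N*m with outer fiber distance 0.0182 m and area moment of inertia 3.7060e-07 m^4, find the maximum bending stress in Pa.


sigma = M * c / I
sigma = 90.3 * 0.0182 / 3.7060e-07
M * c = 1.6435
sigma = 4.4346e+06


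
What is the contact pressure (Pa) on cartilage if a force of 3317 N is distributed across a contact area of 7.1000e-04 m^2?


P = F / A
P = 3317 / 7.1000e-04
P = 4.6718e+06


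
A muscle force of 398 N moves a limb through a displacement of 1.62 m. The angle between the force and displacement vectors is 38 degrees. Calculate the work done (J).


W = F * d * cos(theta)
theta = 38 deg = 0.6632 rad
cos(theta) = 0.7880
W = 398 * 1.62 * 0.7880
W = 508.0778


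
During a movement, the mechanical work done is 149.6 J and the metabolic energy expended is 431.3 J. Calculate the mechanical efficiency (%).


eta = (W_mech / E_meta) * 100
eta = (149.6 / 431.3) * 100
ratio = 0.3469
eta = 34.6858


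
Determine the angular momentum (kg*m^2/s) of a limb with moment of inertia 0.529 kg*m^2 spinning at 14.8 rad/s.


L = I * omega
L = 0.529 * 14.8
L = 7.8292


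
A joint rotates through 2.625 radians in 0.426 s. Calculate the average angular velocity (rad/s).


omega = delta_theta / delta_t
omega = 2.625 / 0.426
omega = 6.1620


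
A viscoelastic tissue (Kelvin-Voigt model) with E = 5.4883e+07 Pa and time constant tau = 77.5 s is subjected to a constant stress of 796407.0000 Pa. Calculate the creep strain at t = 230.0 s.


epsilon(t) = (sigma/E) * (1 - exp(-t/tau))
sigma/E = 796407.0000 / 5.4883e+07 = 0.0145
exp(-t/tau) = exp(-230.0 / 77.5) = 0.0514
epsilon = 0.0145 * (1 - 0.0514)
epsilon = 0.0138


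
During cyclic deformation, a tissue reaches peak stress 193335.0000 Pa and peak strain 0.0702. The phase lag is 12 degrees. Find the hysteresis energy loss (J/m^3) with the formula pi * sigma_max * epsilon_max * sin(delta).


E_loss = pi * sigma_max * epsilon_max * sin(delta)
delta = 12 deg = 0.2094 rad
sin(delta) = 0.2079
E_loss = pi * 193335.0000 * 0.0702 * 0.2079
E_loss = 8864.9518


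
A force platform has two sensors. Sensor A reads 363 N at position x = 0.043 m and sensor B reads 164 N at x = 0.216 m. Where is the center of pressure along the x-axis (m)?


COP_x = (F1*x1 + F2*x2) / (F1 + F2)
COP_x = (363*0.043 + 164*0.216) / (363 + 164)
Numerator = 51.0330
Denominator = 527
COP_x = 0.0968


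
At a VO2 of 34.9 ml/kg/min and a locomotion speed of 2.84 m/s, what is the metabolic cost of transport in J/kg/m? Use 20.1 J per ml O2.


Power per kg = VO2 * 20.1 / 60
Power per kg = 34.9 * 20.1 / 60 = 11.6915 W/kg
Cost = power_per_kg / speed
Cost = 11.6915 / 2.84
Cost = 4.1167


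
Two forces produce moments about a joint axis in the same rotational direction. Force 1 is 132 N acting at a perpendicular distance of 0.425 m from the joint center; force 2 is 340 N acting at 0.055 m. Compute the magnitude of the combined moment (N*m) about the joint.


M = F1 * d1 + F2 * d2
M = 132 * 0.425 + 340 * 0.055
M = 56.1000 + 18.7000
M = 74.8000


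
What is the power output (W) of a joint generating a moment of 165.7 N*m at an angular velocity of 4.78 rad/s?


P = M * omega
P = 165.7 * 4.78
P = 792.0460


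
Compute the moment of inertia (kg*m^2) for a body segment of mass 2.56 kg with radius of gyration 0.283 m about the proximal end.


I = m * k^2
I = 2.56 * 0.283^2
k^2 = 0.0801
I = 0.2050


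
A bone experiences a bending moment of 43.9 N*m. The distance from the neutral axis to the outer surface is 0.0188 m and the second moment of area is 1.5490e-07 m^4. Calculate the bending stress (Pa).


sigma = M * c / I
sigma = 43.9 * 0.0188 / 1.5490e-07
M * c = 0.8253
sigma = 5.3281e+06


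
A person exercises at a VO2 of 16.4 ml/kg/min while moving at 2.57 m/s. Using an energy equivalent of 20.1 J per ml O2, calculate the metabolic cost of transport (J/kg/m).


Power per kg = VO2 * 20.1 / 60
Power per kg = 16.4 * 20.1 / 60 = 5.4940 W/kg
Cost = power_per_kg / speed
Cost = 5.4940 / 2.57
Cost = 2.1377


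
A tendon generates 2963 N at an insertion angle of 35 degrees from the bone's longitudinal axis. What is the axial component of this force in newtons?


F_eff = F_tendon * cos(theta)
theta = 35 deg = 0.6109 rad
cos(theta) = 0.8192
F_eff = 2963 * 0.8192
F_eff = 2427.1475


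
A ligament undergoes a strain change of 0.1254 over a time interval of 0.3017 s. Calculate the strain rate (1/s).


strain_rate = delta_strain / delta_t
strain_rate = 0.1254 / 0.3017
strain_rate = 0.4156


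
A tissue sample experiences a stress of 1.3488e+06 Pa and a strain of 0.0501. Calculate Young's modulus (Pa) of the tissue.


E = stress / strain
E = 1.3488e+06 / 0.0501
E = 2.6922e+07


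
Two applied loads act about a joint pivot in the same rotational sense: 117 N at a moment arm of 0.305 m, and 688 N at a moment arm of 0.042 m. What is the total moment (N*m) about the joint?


M = F1 * d1 + F2 * d2
M = 117 * 0.305 + 688 * 0.042
M = 35.6850 + 28.8960
M = 64.5810


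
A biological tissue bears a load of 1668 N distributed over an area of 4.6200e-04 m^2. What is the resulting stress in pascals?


stress = F / A
stress = 1668 / 4.6200e-04
stress = 3.6104e+06


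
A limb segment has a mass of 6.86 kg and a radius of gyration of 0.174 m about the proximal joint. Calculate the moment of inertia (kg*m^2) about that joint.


I = m * k^2
I = 6.86 * 0.174^2
k^2 = 0.0303
I = 0.2077


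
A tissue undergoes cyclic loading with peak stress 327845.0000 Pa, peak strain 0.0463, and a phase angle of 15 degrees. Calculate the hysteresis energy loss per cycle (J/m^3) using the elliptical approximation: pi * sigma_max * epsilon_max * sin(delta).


E_loss = pi * sigma_max * epsilon_max * sin(delta)
delta = 15 deg = 0.2618 rad
sin(delta) = 0.2588
E_loss = pi * 327845.0000 * 0.0463 * 0.2588
E_loss = 12342.2875


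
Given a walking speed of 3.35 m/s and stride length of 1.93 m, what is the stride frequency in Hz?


f = v / stride_length
f = 3.35 / 1.93
f = 1.7358


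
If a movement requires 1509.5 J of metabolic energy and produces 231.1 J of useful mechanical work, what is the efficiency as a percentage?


eta = (W_mech / E_meta) * 100
eta = (231.1 / 1509.5) * 100
ratio = 0.1531
eta = 15.3097


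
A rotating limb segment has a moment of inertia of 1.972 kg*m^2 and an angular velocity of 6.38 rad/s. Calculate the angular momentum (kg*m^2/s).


L = I * omega
L = 1.972 * 6.38
L = 12.5814


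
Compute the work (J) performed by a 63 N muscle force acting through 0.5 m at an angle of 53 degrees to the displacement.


W = F * d * cos(theta)
theta = 53 deg = 0.9250 rad
cos(theta) = 0.6018
W = 63 * 0.5 * 0.6018
W = 18.9572


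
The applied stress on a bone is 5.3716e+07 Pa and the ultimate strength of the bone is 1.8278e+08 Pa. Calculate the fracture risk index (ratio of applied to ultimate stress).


FRI = applied / ultimate
FRI = 5.3716e+07 / 1.8278e+08
FRI = 0.2939


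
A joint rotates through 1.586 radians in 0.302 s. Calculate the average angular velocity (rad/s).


omega = delta_theta / delta_t
omega = 1.586 / 0.302
omega = 5.2517


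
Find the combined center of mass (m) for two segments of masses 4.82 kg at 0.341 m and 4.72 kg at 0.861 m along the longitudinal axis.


COM = (m1*x1 + m2*x2) / (m1 + m2)
COM = (4.82*0.341 + 4.72*0.861) / (4.82 + 4.72)
Numerator = 5.7075
Denominator = 9.5400
COM = 0.5983


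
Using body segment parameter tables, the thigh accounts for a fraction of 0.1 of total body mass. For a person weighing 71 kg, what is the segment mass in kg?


m_segment = body_mass * fraction
m_segment = 71 * 0.1
m_segment = 7.1000


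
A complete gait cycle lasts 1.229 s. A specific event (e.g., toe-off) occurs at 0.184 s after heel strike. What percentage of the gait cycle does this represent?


pct = (event_time / cycle_time) * 100
pct = (0.184 / 1.229) * 100
ratio = 0.1497
pct = 14.9715


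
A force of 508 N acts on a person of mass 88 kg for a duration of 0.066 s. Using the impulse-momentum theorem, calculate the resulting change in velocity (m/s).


J = F * dt = 508 * 0.066 = 33.5280 N*s
delta_v = J / m
delta_v = 33.5280 / 88
delta_v = 0.3810


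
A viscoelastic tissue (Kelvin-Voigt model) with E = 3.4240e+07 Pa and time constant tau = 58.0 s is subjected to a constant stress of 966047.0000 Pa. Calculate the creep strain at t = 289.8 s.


epsilon(t) = (sigma/E) * (1 - exp(-t/tau))
sigma/E = 966047.0000 / 3.4240e+07 = 0.0282
exp(-t/tau) = exp(-289.8 / 58.0) = 0.0068
epsilon = 0.0282 * (1 - 0.0068)
epsilon = 0.0280


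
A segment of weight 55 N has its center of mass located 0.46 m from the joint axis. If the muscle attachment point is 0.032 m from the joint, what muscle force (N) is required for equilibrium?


F_muscle = W * d_load / d_muscle
F_muscle = 55 * 0.46 / 0.032
Numerator = 25.3000
F_muscle = 790.6250


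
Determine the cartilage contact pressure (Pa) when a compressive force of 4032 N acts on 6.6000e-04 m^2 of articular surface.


P = F / A
P = 4032 / 6.6000e-04
P = 6.1091e+06


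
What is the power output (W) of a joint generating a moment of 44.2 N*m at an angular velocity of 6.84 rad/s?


P = M * omega
P = 44.2 * 6.84
P = 302.3280


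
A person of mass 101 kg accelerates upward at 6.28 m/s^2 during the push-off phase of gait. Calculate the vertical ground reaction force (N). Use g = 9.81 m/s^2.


GRF = m * (g + a)
GRF = 101 * (9.81 + 6.28)
GRF = 101 * 16.0900
GRF = 1625.0900


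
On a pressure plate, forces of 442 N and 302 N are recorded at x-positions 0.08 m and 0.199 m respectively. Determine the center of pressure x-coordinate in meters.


COP_x = (F1*x1 + F2*x2) / (F1 + F2)
COP_x = (442*0.08 + 302*0.199) / (442 + 302)
Numerator = 95.4580
Denominator = 744
COP_x = 0.1283


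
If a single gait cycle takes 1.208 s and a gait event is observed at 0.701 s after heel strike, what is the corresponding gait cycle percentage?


pct = (event_time / cycle_time) * 100
pct = (0.701 / 1.208) * 100
ratio = 0.5803
pct = 58.0298


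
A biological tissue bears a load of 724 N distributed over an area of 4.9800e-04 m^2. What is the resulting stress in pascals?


stress = F / A
stress = 724 / 4.9800e-04
stress = 1.4538e+06


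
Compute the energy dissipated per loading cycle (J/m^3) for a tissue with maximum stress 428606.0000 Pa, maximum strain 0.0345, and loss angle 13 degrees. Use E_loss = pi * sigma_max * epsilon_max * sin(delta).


E_loss = pi * sigma_max * epsilon_max * sin(delta)
delta = 13 deg = 0.2269 rad
sin(delta) = 0.2250
E_loss = pi * 428606.0000 * 0.0345 * 0.2250
E_loss = 10449.9749


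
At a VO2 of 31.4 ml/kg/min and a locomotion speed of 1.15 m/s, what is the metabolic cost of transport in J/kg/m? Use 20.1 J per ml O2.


Power per kg = VO2 * 20.1 / 60
Power per kg = 31.4 * 20.1 / 60 = 10.5190 W/kg
Cost = power_per_kg / speed
Cost = 10.5190 / 1.15
Cost = 9.1470


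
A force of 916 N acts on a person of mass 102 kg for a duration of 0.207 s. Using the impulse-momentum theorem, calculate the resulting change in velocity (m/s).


J = F * dt = 916 * 0.207 = 189.6120 N*s
delta_v = J / m
delta_v = 189.6120 / 102
delta_v = 1.8589


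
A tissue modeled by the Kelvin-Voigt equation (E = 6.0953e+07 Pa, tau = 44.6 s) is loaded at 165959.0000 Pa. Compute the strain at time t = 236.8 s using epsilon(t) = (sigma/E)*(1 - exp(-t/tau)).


epsilon(t) = (sigma/E) * (1 - exp(-t/tau))
sigma/E = 165959.0000 / 6.0953e+07 = 0.0027
exp(-t/tau) = exp(-236.8 / 44.6) = 0.0049
epsilon = 0.0027 * (1 - 0.0049)
epsilon = 0.0027


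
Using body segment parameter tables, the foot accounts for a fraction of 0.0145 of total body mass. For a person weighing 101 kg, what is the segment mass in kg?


m_segment = body_mass * fraction
m_segment = 101 * 0.0145
m_segment = 1.4645


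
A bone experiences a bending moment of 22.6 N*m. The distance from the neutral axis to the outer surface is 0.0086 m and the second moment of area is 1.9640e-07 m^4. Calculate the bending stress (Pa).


sigma = M * c / I
sigma = 22.6 * 0.0086 / 1.9640e-07
M * c = 0.1944
sigma = 989613.0346


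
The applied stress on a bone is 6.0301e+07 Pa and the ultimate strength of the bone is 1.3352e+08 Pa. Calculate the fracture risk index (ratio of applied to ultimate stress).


FRI = applied / ultimate
FRI = 6.0301e+07 / 1.3352e+08
FRI = 0.4516


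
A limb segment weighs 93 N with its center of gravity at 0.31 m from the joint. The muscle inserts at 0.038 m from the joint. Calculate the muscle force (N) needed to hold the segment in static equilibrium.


F_muscle = W * d_load / d_muscle
F_muscle = 93 * 0.31 / 0.038
Numerator = 28.8300
F_muscle = 758.6842


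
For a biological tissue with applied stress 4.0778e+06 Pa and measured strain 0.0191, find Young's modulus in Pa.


E = stress / strain
E = 4.0778e+06 / 0.0191
E = 2.1350e+08


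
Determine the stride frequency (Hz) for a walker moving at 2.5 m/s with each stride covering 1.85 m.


f = v / stride_length
f = 2.5 / 1.85
f = 1.3514


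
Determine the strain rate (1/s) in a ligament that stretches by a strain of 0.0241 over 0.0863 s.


strain_rate = delta_strain / delta_t
strain_rate = 0.0241 / 0.0863
strain_rate = 0.2793


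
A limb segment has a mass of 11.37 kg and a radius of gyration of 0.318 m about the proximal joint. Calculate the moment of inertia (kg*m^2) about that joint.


I = m * k^2
I = 11.37 * 0.318^2
k^2 = 0.1011
I = 1.1498


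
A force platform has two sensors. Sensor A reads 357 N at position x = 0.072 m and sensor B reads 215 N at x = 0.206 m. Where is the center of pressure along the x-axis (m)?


COP_x = (F1*x1 + F2*x2) / (F1 + F2)
COP_x = (357*0.072 + 215*0.206) / (357 + 215)
Numerator = 69.9940
Denominator = 572
COP_x = 0.1224


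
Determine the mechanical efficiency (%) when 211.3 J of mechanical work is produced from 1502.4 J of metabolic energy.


eta = (W_mech / E_meta) * 100
eta = (211.3 / 1502.4) * 100
ratio = 0.1406
eta = 14.0642


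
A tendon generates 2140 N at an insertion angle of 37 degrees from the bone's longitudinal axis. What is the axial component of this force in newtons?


F_eff = F_tendon * cos(theta)
theta = 37 deg = 0.6458 rad
cos(theta) = 0.7986
F_eff = 2140 * 0.7986
F_eff = 1709.0800


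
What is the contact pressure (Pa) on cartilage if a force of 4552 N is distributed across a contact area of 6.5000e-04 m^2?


P = F / A
P = 4552 / 6.5000e-04
P = 7.0031e+06


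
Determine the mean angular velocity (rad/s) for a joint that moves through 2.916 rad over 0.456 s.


omega = delta_theta / delta_t
omega = 2.916 / 0.456
omega = 6.3947


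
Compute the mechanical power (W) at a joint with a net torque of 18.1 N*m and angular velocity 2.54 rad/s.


P = M * omega
P = 18.1 * 2.54
P = 45.9740


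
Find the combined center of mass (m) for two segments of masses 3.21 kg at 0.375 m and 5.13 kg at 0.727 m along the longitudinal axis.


COM = (m1*x1 + m2*x2) / (m1 + m2)
COM = (3.21*0.375 + 5.13*0.727) / (3.21 + 5.13)
Numerator = 4.9333
Denominator = 8.3400
COM = 0.5915


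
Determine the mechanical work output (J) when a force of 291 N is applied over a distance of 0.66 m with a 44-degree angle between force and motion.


W = F * d * cos(theta)
theta = 44 deg = 0.7679 rad
cos(theta) = 0.7193
W = 291 * 0.66 * 0.7193
W = 138.1564


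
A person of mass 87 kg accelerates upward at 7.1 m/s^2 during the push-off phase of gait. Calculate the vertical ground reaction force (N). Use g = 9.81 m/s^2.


GRF = m * (g + a)
GRF = 87 * (9.81 + 7.1)
GRF = 87 * 16.9100
GRF = 1471.1700


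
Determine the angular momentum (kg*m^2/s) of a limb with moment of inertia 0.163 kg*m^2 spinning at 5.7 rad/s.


L = I * omega
L = 0.163 * 5.7
L = 0.9291


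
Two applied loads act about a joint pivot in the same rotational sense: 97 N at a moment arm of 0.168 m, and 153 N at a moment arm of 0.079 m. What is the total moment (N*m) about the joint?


M = F1 * d1 + F2 * d2
M = 97 * 0.168 + 153 * 0.079
M = 16.2960 + 12.0870
M = 28.3830


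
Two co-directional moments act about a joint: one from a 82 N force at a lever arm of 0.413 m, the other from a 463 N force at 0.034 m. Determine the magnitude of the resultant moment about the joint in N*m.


M = F1 * d1 + F2 * d2
M = 82 * 0.413 + 463 * 0.034
M = 33.8660 + 15.7420
M = 49.6080


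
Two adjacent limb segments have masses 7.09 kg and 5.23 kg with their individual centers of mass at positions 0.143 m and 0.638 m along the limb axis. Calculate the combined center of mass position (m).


COM = (m1*x1 + m2*x2) / (m1 + m2)
COM = (7.09*0.143 + 5.23*0.638) / (7.09 + 5.23)
Numerator = 4.3506
Denominator = 12.3200
COM = 0.3531
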